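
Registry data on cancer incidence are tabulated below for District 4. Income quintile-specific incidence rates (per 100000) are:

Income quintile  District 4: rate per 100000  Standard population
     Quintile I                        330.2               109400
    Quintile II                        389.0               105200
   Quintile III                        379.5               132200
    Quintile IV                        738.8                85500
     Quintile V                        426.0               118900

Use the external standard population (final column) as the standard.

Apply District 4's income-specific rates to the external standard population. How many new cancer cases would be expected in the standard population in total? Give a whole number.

2410

Expected new cancer cases = Σ (standard pop × income-specific rate ÷ 100000)
= 109400×330.2/100000 + 105200×389.0/100000 + 132200×379.5/100000 + 85500×738.8/100000 + 118900×426.0/100000
= 361.24 + 409.23 + 501.70 + 631.67 + 506.51 = 2410.35.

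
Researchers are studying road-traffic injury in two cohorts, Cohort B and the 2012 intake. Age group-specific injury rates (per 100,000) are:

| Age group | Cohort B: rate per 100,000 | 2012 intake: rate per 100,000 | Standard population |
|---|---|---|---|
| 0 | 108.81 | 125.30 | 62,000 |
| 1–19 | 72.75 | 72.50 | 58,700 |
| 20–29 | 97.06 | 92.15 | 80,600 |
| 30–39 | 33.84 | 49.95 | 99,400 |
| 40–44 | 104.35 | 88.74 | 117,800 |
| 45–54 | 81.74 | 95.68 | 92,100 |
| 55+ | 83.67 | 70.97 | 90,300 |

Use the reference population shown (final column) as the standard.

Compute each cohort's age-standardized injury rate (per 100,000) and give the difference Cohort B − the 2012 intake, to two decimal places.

Standard total = 600,900; weights = 0.1032, 0.0977, 0.1341, 0.1654, 0.1960, 0.1533, 0.1503.
Cohort B: 0.1032×108.81 + 0.0977×72.75 + 0.1341×97.06 + 0.1654×33.84 + 0.1960×104.35 + 0.1533×81.74 + 0.1503×83.67 = 82.5087 per 100,000.
The 2012 intake: 0.1032×125.30 + 0.0977×72.50 + 0.1341×92.15 + 0.1654×49.95 + 0.1960×88.74 + 0.1533×95.68 + 0.1503×70.97 = 83.3599 per 100,000.
Difference = 82.5087 − 83.3599 = -0.8512.

-0.85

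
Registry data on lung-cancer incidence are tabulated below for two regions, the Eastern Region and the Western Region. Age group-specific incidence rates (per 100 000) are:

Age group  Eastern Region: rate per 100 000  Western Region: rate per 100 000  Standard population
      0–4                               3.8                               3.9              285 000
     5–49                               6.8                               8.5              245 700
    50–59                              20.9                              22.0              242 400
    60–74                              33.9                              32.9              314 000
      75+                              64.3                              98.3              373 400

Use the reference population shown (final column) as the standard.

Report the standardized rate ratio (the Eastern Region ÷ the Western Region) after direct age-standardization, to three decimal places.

Standard total = 1 460 500; weights = 0.1951, 0.1682, 0.1660, 0.2150, 0.2557.
The Eastern Region: 0.1951×3.8 + 0.1682×6.8 + 0.1660×20.9 + 0.2150×33.9 + 0.2557×64.3 = 29.0819 per 100 000.
The Western Region: 0.1951×3.9 + 0.1682×8.5 + 0.1660×22.0 + 0.2150×32.9 + 0.2557×98.3 = 38.0476 per 100 000.
Ratio = 29.0819 ÷ 38.0476 = 0.76436.

0.764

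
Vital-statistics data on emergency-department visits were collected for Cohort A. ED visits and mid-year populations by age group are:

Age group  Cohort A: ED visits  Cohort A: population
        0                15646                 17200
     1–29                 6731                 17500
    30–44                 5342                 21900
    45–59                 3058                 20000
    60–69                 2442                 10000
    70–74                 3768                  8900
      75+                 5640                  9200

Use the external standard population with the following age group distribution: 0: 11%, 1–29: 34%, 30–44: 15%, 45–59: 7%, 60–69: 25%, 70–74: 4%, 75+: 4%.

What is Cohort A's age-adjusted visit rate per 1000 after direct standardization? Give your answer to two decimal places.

380.63

Age-specific rates per 1000 for Cohort A: 909.651, 384.629, 243.927, 152.900, 244.200, 423.371, 613.043.
Standard weights: 0.11, 0.34, 0.15, 0.07, 0.25, 0.04, 0.04.
Standardized rate: 0.1100×909.651 + 0.3400×384.629 + 0.1500×243.927 + 0.0700×152.900 + 0.2500×244.200 + 0.0400×423.371 + 0.0400×613.043 = 380.6340 per 1000.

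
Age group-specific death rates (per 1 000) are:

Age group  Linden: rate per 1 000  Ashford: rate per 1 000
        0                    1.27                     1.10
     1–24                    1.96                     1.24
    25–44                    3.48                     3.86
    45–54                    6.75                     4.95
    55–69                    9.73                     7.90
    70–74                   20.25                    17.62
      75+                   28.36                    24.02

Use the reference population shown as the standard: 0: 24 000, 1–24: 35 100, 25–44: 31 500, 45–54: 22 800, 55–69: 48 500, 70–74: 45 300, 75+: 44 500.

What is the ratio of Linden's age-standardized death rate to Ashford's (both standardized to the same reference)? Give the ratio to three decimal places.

Standard total = 251 700; weights = 0.0954, 0.1395, 0.1251, 0.0906, 0.1927, 0.1800, 0.1768.
Linden: 0.0954×1.27 + 0.1395×1.96 + 0.1251×3.48 + 0.0906×6.75 + 0.1927×9.73 + 0.1800×20.25 + 0.1768×28.36 = 11.9748 per 1 000.
Ashford: 0.0954×1.10 + 0.1395×1.24 + 0.1251×3.86 + 0.0906×4.95 + 0.1927×7.90 + 0.1800×17.62 + 0.1768×24.02 = 10.1494 per 1 000.
Ratio = 11.9748 ÷ 10.1494 = 1.17985.

1.180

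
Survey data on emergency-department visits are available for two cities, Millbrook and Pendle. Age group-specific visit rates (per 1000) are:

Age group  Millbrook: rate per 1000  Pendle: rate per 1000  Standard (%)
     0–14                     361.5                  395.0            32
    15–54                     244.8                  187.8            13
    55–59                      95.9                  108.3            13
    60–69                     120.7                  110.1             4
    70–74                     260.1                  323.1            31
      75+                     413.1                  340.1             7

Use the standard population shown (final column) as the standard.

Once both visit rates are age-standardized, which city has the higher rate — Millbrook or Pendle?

Standard weights: 0.32, 0.13, 0.13, 0.04, 0.31, 0.07.
Millbrook: 0.3200×361.5 + 0.1300×244.8 + 0.1300×95.9 + 0.0400×120.7 + 0.3100×260.1 + 0.0700×413.1 = 274.3470 per 1000.
Pendle: 0.3200×395.0 + 0.1300×187.8 + 0.1300×108.3 + 0.0400×110.1 + 0.3100×323.1 + 0.0700×340.1 = 293.2650 per 1000.

Pendle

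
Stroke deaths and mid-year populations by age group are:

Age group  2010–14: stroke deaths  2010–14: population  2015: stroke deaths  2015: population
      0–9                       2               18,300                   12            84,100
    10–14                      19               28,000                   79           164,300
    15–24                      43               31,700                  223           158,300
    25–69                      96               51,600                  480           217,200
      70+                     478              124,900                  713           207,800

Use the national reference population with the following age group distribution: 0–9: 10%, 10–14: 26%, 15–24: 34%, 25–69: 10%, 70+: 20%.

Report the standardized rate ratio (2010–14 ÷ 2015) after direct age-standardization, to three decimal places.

1.049

Age-specific rates per 100,000 for 2010–14: 10.93, 67.86, 135.65, 186.05, 382.71.
For 2015: 14.27, 48.08, 140.87, 220.99, 343.12.
Standard weights: 0.10, 0.26, 0.34, 0.10, 0.20.
2010–14: 0.1000×10.93 + 0.2600×67.86 + 0.3400×135.65 + 0.1000×186.05 + 0.2000×382.71 = 160.0015 per 100,000.
2015: 0.1000×14.27 + 0.2600×48.08 + 0.3400×140.87 + 0.1000×220.99 + 0.2000×343.12 = 152.5479 per 100,000.
Ratio = 160.0015 ÷ 152.5479 = 1.04886.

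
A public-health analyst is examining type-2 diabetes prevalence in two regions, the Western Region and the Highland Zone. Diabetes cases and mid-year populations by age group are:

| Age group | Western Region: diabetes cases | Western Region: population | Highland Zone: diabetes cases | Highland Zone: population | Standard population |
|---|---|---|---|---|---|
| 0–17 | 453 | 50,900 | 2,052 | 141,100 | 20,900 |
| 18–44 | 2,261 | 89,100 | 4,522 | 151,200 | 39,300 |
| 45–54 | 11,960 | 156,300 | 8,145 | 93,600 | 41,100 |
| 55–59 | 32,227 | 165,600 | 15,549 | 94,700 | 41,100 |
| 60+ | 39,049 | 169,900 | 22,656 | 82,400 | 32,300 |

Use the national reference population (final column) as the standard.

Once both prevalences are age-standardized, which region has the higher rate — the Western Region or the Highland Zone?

Highland Zone

Age-specific rates per 1,000 for the Western Region: 8.900, 25.376, 76.520, 194.607, 229.835.
For the Highland Zone: 14.543, 29.907, 87.019, 164.192, 274.951.
Standard total = 174,700; weights = 0.1196, 0.2250, 0.2353, 0.2353, 0.1849.
The Western Region: 0.1196×8.900 + 0.2250×25.376 + 0.2353×76.520 + 0.2353×194.607 + 0.1849×229.835 = 113.0525 per 1,000.
The Highland Zone: 0.1196×14.543 + 0.2250×29.907 + 0.2353×87.019 + 0.2353×164.192 + 0.1849×274.951 = 118.4031 per 1,000.
The crude rates (136.04 vs 94.00) would put the Western Region higher, but that reflects its age composition; once standardized to a common age structure, the Highland Zone has the higher underlying rate.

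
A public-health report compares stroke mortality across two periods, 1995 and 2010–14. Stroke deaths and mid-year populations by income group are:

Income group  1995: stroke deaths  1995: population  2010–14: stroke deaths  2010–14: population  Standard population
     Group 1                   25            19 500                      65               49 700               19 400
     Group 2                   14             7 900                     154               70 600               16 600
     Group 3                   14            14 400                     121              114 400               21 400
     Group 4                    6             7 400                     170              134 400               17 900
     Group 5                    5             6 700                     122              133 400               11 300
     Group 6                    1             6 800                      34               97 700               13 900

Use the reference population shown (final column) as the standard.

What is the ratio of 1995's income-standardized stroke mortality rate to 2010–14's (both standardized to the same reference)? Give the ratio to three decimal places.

0.820

Income-specific rates per 100 000 for 1995: 128.21, 177.22, 97.22, 81.08, 74.63, 14.71.
For 2010–14: 130.78, 218.13, 105.77, 126.49, 91.45, 34.80.
Standard total = 100 500; weights = 0.1930, 0.1652, 0.2129, 0.1781, 0.1124, 0.1383.
1995: 0.1930×128.21 + 0.1652×177.22 + 0.2129×97.22 + 0.1781×81.08 + 0.1124×74.63 + 0.1383×14.71 = 99.5876 per 100 000.
2010–14: 0.1930×130.78 + 0.1652×218.13 + 0.2129×105.77 + 0.1781×126.49 + 0.1124×91.45 + 0.1383×34.80 = 121.4223 per 100 000.
Ratio = 99.5876 ÷ 121.4223 = 0.82018.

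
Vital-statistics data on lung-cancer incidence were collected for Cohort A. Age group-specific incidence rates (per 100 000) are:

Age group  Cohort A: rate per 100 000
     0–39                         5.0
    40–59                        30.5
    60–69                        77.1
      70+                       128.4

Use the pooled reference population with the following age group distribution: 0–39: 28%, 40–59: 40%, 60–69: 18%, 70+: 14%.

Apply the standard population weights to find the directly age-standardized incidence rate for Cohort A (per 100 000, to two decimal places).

45.45

Standard weights: 0.28, 0.40, 0.18, 0.14.
Standardized rate: 0.2800×5.0 + 0.4000×30.5 + 0.1800×77.1 + 0.1400×128.4 = 45.4540 per 100 000.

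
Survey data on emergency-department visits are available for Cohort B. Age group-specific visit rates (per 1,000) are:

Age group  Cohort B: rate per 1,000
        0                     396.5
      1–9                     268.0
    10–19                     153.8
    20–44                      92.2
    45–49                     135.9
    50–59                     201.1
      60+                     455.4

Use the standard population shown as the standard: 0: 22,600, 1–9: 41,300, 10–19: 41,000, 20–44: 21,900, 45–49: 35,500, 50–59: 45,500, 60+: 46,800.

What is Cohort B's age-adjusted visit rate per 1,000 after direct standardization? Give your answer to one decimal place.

Standard total = 254,600; weights = 0.0888, 0.1622, 0.1610, 0.0860, 0.1394, 0.1787, 0.1838.
Standardized rate: 0.0888×396.5 + 0.1622×268.0 + 0.1610×153.8 + 0.0860×92.2 + 0.1394×135.9 + 0.1787×201.1 + 0.1838×455.4 = 249.9666 per 1,000.

250.0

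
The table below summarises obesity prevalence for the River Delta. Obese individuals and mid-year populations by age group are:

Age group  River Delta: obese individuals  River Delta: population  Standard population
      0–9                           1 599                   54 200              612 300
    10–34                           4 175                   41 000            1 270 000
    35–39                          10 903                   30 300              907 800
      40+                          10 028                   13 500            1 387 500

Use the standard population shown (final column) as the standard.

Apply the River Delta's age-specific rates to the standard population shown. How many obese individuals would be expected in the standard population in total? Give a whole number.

Age-specific rates per 1 000 for the River Delta: 29.502, 101.829, 359.835, 742.815.
Expected obese individuals = Σ (standard pop × age-specific rate ÷ 1 000)
= 612 300×29.502/1 000 + 1 270 000×101.829/1 000 + 907 800×359.835/1 000 + 1 387 500×742.815/1 000
= 18063.98 + 129323.17 + 326658.20 + 1030655.56 = 1504700.90.

1504701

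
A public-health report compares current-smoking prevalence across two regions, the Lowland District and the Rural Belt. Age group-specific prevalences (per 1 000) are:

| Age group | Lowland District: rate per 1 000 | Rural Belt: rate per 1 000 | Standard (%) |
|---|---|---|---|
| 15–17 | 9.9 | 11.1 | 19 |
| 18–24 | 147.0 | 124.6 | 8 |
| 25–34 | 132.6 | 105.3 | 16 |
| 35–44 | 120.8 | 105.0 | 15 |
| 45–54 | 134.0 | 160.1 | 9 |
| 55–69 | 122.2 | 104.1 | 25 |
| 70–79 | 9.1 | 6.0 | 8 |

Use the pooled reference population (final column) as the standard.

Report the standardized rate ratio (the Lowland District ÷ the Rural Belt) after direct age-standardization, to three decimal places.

1.125

Standard weights: 0.19, 0.08, 0.16, 0.15, 0.09, 0.25, 0.08.
The Lowland District: 0.1900×9.9 + 0.0800×147.0 + 0.1600×132.6 + 0.1500×120.8 + 0.0900×134.0 + 0.2500×122.2 + 0.0800×9.1 = 96.3150 per 1 000.
The Rural Belt: 0.1900×11.1 + 0.0800×124.6 + 0.1600×105.3 + 0.1500×105.0 + 0.0900×160.1 + 0.2500×104.1 + 0.0800×6.0 = 85.5890 per 1 000.
Ratio = 96.3150 ÷ 85.5890 = 1.12532.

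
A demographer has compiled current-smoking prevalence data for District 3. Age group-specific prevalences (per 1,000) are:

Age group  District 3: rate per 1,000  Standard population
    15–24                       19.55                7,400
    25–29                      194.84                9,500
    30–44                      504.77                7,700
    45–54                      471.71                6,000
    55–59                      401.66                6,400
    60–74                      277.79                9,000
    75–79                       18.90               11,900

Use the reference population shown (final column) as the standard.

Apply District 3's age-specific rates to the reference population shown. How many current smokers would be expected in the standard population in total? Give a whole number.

14008

Expected current smokers = Σ (standard pop × age-specific rate ÷ 1,000)
= 7,400×19.55/1,000 + 9,500×194.84/1,000 + 7,700×504.77/1,000 + 6,000×471.71/1,000 + 6,400×401.66/1,000 + 9,000×277.79/1,000 + 11,900×18.90/1,000
= 144.67 + 1850.98 + 3886.73 + 2830.26 + 2570.62 + 2500.11 + 224.91 = 14008.28.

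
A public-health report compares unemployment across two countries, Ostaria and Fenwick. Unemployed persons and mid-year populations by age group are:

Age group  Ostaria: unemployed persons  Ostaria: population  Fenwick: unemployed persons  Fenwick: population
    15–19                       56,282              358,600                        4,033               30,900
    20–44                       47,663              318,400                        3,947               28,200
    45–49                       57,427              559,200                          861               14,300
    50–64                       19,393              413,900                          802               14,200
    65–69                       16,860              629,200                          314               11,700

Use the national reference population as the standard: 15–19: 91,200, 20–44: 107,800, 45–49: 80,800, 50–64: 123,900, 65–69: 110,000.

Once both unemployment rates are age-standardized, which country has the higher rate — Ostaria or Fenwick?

Ostaria

Age-specific rates per 1,000 for Ostaria: 156.949, 149.695, 102.695, 46.854, 26.796.
For Fenwick: 130.518, 139.965, 60.210, 56.479, 26.838.
Standard total = 513,700; weights = 0.1775, 0.2099, 0.1573, 0.2412, 0.2141.
Ostaria: 0.1775×156.949 + 0.2099×149.695 + 0.1573×102.695 + 0.2412×46.854 + 0.2141×26.796 = 92.4693 per 1,000.
Fenwick: 0.1775×130.518 + 0.2099×139.965 + 0.1573×60.210 + 0.2412×56.479 + 0.2141×26.838 = 81.3826 per 1,000.
The crude rates (86.70 vs 100.27) would put Fenwick higher, but that reflects its age composition; once standardized to a common age structure, Ostaria has the higher underlying rate.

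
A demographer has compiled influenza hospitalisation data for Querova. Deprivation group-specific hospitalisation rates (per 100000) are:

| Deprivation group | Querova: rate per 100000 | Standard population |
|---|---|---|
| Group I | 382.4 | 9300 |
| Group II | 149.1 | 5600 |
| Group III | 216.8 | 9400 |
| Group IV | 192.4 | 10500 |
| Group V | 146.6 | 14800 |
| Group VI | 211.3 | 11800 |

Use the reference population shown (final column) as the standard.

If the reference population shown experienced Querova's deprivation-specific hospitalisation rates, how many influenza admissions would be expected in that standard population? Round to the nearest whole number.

131

Expected influenza admissions = Σ (standard pop × deprivation-specific rate ÷ 100000)
= 9300×382.4/100000 + 5600×149.1/100000 + 9400×216.8/100000 + 10500×192.4/100000 + 14800×146.6/100000 + 11800×211.3/100000
= 35.56 + 8.35 + 20.38 + 20.20 + 21.70 + 24.93 = 131.12.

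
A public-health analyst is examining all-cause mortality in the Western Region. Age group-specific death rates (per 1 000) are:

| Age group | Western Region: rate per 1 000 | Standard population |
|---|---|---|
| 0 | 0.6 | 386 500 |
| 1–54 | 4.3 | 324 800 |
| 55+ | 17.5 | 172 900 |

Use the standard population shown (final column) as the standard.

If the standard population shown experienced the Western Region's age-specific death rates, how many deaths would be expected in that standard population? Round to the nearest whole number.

Expected deaths = Σ (standard pop × age-specific rate ÷ 1 000)
= 386 500×0.6/1 000 + 324 800×4.3/1 000 + 172 900×17.5/1 000
= 231.90 + 1396.64 + 3025.75 = 4654.29.

4654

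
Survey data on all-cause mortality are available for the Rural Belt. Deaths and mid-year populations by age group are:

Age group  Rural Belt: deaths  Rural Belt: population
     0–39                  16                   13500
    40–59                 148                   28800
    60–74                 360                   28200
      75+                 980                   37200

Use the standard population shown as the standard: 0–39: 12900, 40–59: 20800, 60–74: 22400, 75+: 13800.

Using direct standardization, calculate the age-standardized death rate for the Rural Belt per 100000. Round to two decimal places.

1103.98

Age-specific rates per 100000 for the Rural Belt: 118.52, 513.89, 1276.60, 2634.41.
Standard total = 69900; weights = 0.1845, 0.2976, 0.3205, 0.1974.
Standardized rate: 0.1845×118.52 + 0.2976×513.89 + 0.3205×1276.60 + 0.1974×2634.41 = 1103.9823 per 100000.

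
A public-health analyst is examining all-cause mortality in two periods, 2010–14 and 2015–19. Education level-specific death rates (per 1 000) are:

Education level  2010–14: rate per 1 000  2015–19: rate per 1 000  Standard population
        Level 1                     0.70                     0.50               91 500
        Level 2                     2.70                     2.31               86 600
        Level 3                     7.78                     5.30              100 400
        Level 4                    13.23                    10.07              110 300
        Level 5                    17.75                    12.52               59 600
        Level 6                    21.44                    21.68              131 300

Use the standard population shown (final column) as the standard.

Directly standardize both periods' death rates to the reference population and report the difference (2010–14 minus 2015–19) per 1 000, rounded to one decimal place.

1.6

Standard total = 579 700; weights = 0.1578, 0.1494, 0.1732, 0.1903, 0.1028, 0.2265.
2010–14: 0.1578×0.70 + 0.1494×2.70 + 0.1732×7.78 + 0.1903×13.23 + 0.1028×17.75 + 0.2265×21.44 = 11.0596 per 1 000.
2015–19: 0.1578×0.50 + 0.1494×2.31 + 0.1732×5.30 + 0.1903×10.07 + 0.1028×12.52 + 0.2265×21.68 = 9.4556 per 1 000.
Difference = 11.0596 − 9.4556 = 1.6040.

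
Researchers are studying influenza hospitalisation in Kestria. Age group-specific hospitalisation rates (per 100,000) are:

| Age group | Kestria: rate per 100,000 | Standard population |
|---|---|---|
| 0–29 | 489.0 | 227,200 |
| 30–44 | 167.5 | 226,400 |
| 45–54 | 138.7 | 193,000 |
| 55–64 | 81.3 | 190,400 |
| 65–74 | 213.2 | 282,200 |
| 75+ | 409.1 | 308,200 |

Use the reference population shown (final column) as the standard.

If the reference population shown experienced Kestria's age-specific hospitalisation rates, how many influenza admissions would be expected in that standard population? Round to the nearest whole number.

Expected influenza admissions = Σ (standard pop × age-specific rate ÷ 100,000)
= 227,200×489.0/100,000 + 226,400×167.5/100,000 + 193,000×138.7/100,000 + 190,400×81.3/100,000 + 282,200×213.2/100,000 + 308,200×409.1/100,000
= 1111.01 + 379.22 + 267.69 + 154.80 + 601.65 + 1260.85 = 3775.21.

3775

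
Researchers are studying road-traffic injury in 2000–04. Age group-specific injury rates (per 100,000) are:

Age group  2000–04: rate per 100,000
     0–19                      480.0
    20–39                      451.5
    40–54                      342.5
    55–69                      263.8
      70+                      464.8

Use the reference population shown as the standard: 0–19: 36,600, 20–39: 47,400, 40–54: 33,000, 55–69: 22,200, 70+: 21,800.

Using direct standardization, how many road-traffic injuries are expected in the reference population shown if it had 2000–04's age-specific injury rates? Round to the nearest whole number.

663

Expected road-traffic injuries = Σ (standard pop × age-specific rate ÷ 100,000)
= 36,600×480.0/100,000 + 47,400×451.5/100,000 + 33,000×342.5/100,000 + 22,200×263.8/100,000 + 21,800×464.8/100,000
= 175.68 + 214.01 + 113.03 + 58.56 + 101.33 = 662.61.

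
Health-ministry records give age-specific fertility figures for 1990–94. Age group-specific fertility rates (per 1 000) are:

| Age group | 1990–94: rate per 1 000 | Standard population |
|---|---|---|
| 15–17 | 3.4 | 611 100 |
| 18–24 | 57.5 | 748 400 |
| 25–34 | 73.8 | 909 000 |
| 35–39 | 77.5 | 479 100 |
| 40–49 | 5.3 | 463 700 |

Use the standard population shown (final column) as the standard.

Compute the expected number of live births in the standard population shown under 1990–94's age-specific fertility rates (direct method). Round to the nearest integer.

151783

Expected live births = Σ (standard pop × age-specific rate ÷ 1 000)
= 611 100×3.4/1 000 + 748 400×57.5/1 000 + 909 000×73.8/1 000 + 479 100×77.5/1 000 + 463 700×5.3/1 000
= 2077.74 + 43033.00 + 67084.20 + 37130.25 + 2457.61 = 151782.80.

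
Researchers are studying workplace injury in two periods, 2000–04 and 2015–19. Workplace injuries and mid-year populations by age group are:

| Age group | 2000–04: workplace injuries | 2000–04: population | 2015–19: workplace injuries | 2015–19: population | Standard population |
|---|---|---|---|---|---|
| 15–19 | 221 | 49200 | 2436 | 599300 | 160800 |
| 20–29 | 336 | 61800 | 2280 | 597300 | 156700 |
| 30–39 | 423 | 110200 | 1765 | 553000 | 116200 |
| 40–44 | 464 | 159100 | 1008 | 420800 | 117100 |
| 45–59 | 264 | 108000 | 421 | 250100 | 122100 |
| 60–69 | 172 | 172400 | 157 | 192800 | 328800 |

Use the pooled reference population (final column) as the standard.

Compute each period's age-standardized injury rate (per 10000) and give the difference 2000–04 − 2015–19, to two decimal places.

Age-specific rates per 10000 for 2000–04: 44.92, 54.37, 38.38, 29.16, 24.44, 9.98.
For 2015–19: 40.65, 38.17, 31.92, 23.95, 16.83, 8.14.
Standard total = 1001700; weights = 0.1605, 0.1564, 0.1160, 0.1169, 0.1219, 0.3282.
2000–04: 0.1605×44.92 + 0.1564×54.37 + 0.1160×38.38 + 0.1169×29.16 + 0.1219×24.44 + 0.3282×9.98 = 29.8323 per 10000.
2015–19: 0.1605×40.65 + 0.1564×38.17 + 0.1160×31.92 + 0.1169×23.95 + 0.1219×16.83 + 0.3282×8.14 = 23.7239 per 10000.
Difference = 29.8323 − 23.7239 = 6.1084.

6.11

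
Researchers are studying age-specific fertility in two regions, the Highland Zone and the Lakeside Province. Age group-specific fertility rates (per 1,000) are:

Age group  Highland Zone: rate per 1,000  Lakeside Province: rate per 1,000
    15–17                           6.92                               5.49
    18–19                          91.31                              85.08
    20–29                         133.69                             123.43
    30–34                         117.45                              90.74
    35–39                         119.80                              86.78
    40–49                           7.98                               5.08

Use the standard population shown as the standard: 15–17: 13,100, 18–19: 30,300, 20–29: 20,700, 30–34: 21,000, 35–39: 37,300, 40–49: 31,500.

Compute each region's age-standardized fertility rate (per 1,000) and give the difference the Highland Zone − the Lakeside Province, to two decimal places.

Standard total = 153,900; weights = 0.0851, 0.1969, 0.1345, 0.1365, 0.2424, 0.2047.
The Highland Zone: 0.0851×6.92 + 0.1969×91.31 + 0.1345×133.69 + 0.1365×117.45 + 0.2424×119.80 + 0.2047×7.98 = 83.2429 per 1,000.
The Lakeside Province: 0.0851×5.49 + 0.1969×85.08 + 0.1345×123.43 + 0.1365×90.74 + 0.2424×86.78 + 0.2047×5.08 = 68.2735 per 1,000.
Difference = 83.2429 − 68.2735 = 14.9694.

14.97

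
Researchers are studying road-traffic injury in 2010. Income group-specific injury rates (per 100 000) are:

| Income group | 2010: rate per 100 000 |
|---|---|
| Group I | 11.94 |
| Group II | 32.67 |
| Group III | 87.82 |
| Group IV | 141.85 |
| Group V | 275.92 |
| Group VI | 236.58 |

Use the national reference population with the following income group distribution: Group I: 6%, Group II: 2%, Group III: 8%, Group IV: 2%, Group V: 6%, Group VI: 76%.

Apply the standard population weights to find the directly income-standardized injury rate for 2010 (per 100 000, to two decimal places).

207.59

Standard weights: 0.06, 0.02, 0.08, 0.02, 0.06, 0.76.
Standardized rate: 0.0600×11.94 + 0.0200×32.67 + 0.0800×87.82 + 0.0200×141.85 + 0.0600×275.92 + 0.7600×236.58 = 207.5884 per 100 000.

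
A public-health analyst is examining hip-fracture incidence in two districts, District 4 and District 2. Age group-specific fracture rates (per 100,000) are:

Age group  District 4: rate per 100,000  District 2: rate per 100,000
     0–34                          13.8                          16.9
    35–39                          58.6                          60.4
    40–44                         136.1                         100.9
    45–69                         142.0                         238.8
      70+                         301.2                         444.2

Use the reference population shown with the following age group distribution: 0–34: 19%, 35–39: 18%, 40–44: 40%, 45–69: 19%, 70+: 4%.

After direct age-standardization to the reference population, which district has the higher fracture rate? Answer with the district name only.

District 2

Standard weights: 0.19, 0.18, 0.40, 0.19, 0.04.
District 4: 0.1900×13.8 + 0.1800×58.6 + 0.4000×136.1 + 0.1900×142.0 + 0.0400×301.2 = 106.6380 per 100,000.
District 2: 0.1900×16.9 + 0.1800×60.4 + 0.4000×100.9 + 0.1900×238.8 + 0.0400×444.2 = 117.5830 per 100,000.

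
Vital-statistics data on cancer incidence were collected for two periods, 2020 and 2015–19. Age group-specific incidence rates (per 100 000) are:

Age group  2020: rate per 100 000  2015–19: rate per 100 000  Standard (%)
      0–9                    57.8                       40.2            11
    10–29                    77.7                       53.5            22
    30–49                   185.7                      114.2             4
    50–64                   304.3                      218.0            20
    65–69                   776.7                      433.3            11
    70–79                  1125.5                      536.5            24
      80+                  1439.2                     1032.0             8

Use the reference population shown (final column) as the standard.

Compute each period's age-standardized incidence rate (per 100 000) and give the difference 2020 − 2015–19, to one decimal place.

Standard weights: 0.11, 0.22, 0.04, 0.20, 0.11, 0.24, 0.08.
2020: 0.1100×57.8 + 0.2200×77.7 + 0.0400×185.7 + 0.2000×304.3 + 0.1100×776.7 + 0.2400×1125.5 + 0.0800×1439.2 = 562.4330 per 100 000.
2015–19: 0.1100×40.2 + 0.2200×53.5 + 0.0400×114.2 + 0.2000×218.0 + 0.1100×433.3 + 0.2400×536.5 + 0.0800×1032.0 = 323.3430 per 100 000.
Difference = 562.4330 − 323.3430 = 239.0900.

239.1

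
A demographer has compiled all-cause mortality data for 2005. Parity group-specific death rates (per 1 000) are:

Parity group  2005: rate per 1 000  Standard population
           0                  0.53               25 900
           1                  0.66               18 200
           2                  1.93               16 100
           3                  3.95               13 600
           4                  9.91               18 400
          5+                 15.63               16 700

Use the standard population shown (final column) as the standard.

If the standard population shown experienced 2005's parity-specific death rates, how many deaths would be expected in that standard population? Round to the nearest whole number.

554

Expected deaths = Σ (standard pop × parity-specific rate ÷ 1 000)
= 25 900×0.53/1 000 + 18 200×0.66/1 000 + 16 100×1.93/1 000 + 13 600×3.95/1 000 + 18 400×9.91/1 000 + 16 700×15.63/1 000
= 13.73 + 12.01 + 31.07 + 53.72 + 182.34 + 261.02 = 553.90.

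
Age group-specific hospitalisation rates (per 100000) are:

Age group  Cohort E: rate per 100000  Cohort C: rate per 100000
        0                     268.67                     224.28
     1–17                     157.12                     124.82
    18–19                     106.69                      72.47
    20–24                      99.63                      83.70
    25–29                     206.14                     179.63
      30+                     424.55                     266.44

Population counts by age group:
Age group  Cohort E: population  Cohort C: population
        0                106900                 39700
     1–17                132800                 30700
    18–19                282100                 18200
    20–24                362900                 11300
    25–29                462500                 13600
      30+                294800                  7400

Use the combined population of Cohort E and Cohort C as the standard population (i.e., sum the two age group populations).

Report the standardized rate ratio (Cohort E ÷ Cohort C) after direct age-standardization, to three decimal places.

Combined standard total = 1762900; weights = 0.0832, 0.0927, 0.1703, 0.2123, 0.2701, 0.1714.
Cohort E: 0.0832×268.67 + 0.0927×157.12 + 0.1703×106.69 + 0.2123×99.63 + 0.2701×206.14 + 0.1714×424.55 = 204.6849 per 100000.
Cohort C: 0.0832×224.28 + 0.0927×124.82 + 0.1703×72.47 + 0.2123×83.70 + 0.2701×179.63 + 0.1714×266.44 = 154.5243 per 100000.
Ratio = 204.6849 ÷ 154.5243 = 1.32461.

1.325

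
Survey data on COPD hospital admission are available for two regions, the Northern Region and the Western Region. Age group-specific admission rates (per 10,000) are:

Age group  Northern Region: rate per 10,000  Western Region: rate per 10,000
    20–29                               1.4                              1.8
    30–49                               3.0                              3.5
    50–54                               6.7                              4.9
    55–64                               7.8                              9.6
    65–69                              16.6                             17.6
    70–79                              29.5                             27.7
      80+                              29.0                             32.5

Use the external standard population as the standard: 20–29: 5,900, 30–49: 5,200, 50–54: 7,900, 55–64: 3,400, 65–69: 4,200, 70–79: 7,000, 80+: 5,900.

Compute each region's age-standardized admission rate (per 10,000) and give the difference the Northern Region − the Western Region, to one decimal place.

Standard total = 39,500; weights = 0.1494, 0.1316, 0.2000, 0.0861, 0.1063, 0.1772, 0.1494.
The Northern Region: 0.1494×1.4 + 0.1316×3.0 + 0.2000×6.7 + 0.0861×7.8 + 0.1063×16.6 + 0.1772×29.5 + 0.1494×29.0 = 13.9400 per 10,000.
The Western Region: 0.1494×1.8 + 0.1316×3.5 + 0.2000×4.9 + 0.0861×9.6 + 0.1063×17.6 + 0.1772×27.7 + 0.1494×32.5 = 14.1706 per 10,000.
Difference = 13.9400 − 14.1706 = -0.2306.

-0.2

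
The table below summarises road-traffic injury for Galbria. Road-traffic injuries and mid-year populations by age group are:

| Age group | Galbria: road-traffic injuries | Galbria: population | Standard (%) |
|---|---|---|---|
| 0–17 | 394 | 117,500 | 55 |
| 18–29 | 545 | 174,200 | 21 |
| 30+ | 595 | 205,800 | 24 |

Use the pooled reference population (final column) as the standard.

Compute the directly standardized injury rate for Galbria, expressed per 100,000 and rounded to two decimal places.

319.51

Age-specific rates per 100,000 for Galbria: 335.32, 312.86, 289.12.
Standard weights: 0.55, 0.21, 0.24.
Standardized rate: 0.5500×335.32 + 0.2100×312.86 + 0.2400×289.12 = 319.5136 per 100,000.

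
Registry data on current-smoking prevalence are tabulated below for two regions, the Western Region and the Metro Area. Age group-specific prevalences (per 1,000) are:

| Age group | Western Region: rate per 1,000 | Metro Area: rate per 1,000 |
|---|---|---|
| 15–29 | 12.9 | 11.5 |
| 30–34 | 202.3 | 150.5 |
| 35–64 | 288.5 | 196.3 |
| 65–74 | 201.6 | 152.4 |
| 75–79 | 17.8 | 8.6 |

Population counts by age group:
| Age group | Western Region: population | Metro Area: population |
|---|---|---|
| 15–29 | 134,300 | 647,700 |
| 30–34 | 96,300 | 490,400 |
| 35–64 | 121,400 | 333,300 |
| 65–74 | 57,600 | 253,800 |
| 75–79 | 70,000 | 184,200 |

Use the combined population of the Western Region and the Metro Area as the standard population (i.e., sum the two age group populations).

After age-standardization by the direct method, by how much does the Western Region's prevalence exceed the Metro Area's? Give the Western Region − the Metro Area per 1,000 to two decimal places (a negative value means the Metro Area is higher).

Combined standard total = 2,389,000; weights = 0.3273, 0.2456, 0.1903, 0.1303, 0.1064.
The Western Region: 0.3273×12.9 + 0.2456×202.3 + 0.1903×288.5 + 0.1303×201.6 + 0.1064×17.8 = 136.9867 per 1,000.
The Metro Area: 0.3273×11.5 + 0.2456×150.5 + 0.1903×196.3 + 0.1303×152.4 + 0.1064×8.6 = 98.8667 per 1,000.
Difference = 136.9867 − 98.8667 = 38.1200.

38.12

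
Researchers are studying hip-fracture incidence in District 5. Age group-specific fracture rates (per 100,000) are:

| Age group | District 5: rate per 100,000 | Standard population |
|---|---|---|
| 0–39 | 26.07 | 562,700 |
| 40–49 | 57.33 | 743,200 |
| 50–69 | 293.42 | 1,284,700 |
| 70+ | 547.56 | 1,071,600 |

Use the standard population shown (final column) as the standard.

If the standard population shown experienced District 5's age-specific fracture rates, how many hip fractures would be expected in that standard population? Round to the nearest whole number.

Expected hip fractures = Σ (standard pop × age-specific rate ÷ 100,000)
= 562,700×26.07/100,000 + 743,200×57.33/100,000 + 1,284,700×293.42/100,000 + 1,071,600×547.56/100,000
= 146.70 + 426.08 + 3769.57 + 5867.65 = 10209.99.

10210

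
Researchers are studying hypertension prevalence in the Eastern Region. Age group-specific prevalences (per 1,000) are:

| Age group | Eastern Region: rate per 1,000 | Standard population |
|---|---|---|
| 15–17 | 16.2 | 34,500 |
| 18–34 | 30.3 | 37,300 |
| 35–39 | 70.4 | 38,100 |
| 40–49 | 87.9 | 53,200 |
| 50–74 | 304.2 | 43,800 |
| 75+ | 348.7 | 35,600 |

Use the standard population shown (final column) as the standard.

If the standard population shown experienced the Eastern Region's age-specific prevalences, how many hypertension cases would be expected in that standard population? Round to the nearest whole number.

34785

Expected hypertension cases = Σ (standard pop × age-specific rate ÷ 1,000)
= 34,500×16.2/1,000 + 37,300×30.3/1,000 + 38,100×70.4/1,000 + 53,200×87.9/1,000 + 43,800×304.2/1,000 + 35,600×348.7/1,000
= 558.90 + 1130.19 + 2682.24 + 4676.28 + 13323.96 + 12413.72 = 34785.29.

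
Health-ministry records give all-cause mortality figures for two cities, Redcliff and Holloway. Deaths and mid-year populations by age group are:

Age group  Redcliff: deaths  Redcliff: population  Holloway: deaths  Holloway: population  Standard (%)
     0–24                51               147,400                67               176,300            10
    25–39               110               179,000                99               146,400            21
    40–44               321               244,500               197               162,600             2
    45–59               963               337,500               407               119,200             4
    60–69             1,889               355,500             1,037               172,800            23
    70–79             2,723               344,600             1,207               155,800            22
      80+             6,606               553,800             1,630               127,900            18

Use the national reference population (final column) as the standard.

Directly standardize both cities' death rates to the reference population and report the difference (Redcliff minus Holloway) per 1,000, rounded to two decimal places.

-0.31

Age-specific rates per 1,000 for Redcliff: 0.346, 0.615, 1.313, 2.853, 5.314, 7.902, 11.928.
For Holloway: 0.380, 0.676, 1.212, 3.414, 6.001, 7.747, 12.744.
Standard weights: 0.10, 0.21, 0.02, 0.04, 0.23, 0.22, 0.18.
Redcliff: 0.1000×0.346 + 0.2100×0.615 + 0.0200×1.313 + 0.0400×2.853 + 0.2300×5.314 + 0.2200×7.902 + 0.1800×11.928 = 5.4117 per 1,000.
Holloway: 0.1000×0.380 + 0.2100×0.676 + 0.0200×1.212 + 0.0400×3.414 + 0.2300×6.001 + 0.2200×7.747 + 0.1800×12.744 = 5.7194 per 1,000.
Difference = 5.4117 − 5.7194 = -0.3077.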